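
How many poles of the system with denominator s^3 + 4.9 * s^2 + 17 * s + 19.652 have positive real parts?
s^3 + 4.9*s^2 + 17*s + 19.652 = (s + 1.7)(s^2 + 3.2*s + 11.56). Poles: -1.6 + 3j, -1.6 - 3j, -1.7. RHP poles (Re>0): 0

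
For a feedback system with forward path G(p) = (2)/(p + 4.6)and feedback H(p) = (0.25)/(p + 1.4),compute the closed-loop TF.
Closed-loop T = G/(1+GH).
Numerator: G_num * H_den = 2*p + 2.8.
Denominator: G_den * H_den + G_num * H_num = (p^2 + 6*p + 6.44) + (0.5) = p^2 + 6*p + 6.94.
T(p) = (2*p + 2.8)/(p^2 + 6*p + 6.94)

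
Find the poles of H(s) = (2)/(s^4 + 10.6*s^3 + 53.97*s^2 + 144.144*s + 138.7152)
Set denominator = 0: s^4 + 10.6*s^3 + 53.97*s^2 + 144.144*s + 138.7152 = (s + 3.9)(s + 1.9)(s^2 + 4.8*s + 18.72) = 0 → Poles: -1.9, -2.4 + 3.6j, -2.4 - 3.6j, -3.9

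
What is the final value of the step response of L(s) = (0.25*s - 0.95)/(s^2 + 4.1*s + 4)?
FVT: lim_{t→∞} y(t) = lim_{s→0} s*Y(s) where Y(s) = L(s)/s.
= lim_{s→0} L(s) = L(0) = num(0)/den(0) = -0.95/4 = -0.2375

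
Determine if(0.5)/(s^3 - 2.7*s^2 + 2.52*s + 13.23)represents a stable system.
Denominator: s^3 - 2.7*s^2 + 2.52*s + 13.23 = (s + 1.5)(s^2 - 4.2*s + 8.82). Poles: -1.5, 2.1 + 2.1j, 2.1 - 2.1j. All Re(p)<0: No (unstable)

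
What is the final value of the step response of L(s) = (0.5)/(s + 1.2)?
FVT: lim_{t→∞} y(t) = lim_{s→0} s*Y(s) where Y(s) = L(s)/s.
= lim_{s→0} L(s) = L(0) = num(0)/den(0) = 0.5/1.2 = 0.4167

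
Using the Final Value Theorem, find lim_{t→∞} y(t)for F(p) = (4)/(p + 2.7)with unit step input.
FVT: lim_{t→∞} y(t) = lim_{p→0} p*Y(p) where Y(p) = F(p)/p.
= lim_{p→0} F(p) = F(0) = num(0)/den(0) = 4/2.7 = 1.481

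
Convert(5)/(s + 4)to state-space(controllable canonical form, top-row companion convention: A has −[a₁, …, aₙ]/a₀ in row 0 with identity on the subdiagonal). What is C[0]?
Reachable canonical form: C = numerator coefficients (right-aligned, zero-padded to length n).
num = 5, C = [[5]].
C[0] = 5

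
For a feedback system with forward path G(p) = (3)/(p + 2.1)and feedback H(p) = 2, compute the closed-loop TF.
Closed-loop T = G/(1+GH).
Numerator: G_num * H_den = 3.
Denominator: G_den * H_den + G_num * H_num = (p + 2.1) + (6) = p + 8.1.
T(p) = (3)/(p + 8.1)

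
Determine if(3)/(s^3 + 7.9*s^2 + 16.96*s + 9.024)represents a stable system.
Denominator: s^3 + 7.9*s^2 + 16.96*s + 9.024 = (s + 0.8)(s + 2.4)(s + 4.7). Poles: -0.8, -2.4, -4.7. All Re(p)<0: Yes (stable)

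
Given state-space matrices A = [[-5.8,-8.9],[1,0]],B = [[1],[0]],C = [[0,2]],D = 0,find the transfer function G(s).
G(s) = C(sI - A)⁻¹B + D.
Characteristic polynomial det(sI - A) = s^2 + 5.8*s + 8.9.
Numerator from C·adj(sI-A)·B + D·det(sI-A) = 2.
G(s) = (2)/(s^2 + 5.8*s + 8.9)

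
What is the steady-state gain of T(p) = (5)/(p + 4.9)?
DC gain = T(0) = num(0)/den(0) = 5/4.9 = 1.02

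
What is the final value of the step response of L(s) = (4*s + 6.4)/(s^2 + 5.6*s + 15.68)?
FVT: lim_{t→∞} y(t) = lim_{s→0} s*Y(s) where Y(s) = L(s)/s.
= lim_{s→0} L(s) = L(0) = num(0)/den(0) = 6.4/15.68 = 0.4082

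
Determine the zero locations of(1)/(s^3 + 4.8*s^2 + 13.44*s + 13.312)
Numerator is a nonzero constant (1) → Zeros: none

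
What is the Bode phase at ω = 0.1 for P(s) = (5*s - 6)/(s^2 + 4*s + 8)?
Substitute s = j*0.1: P(j0.1) = -0.745936 + 0.0999217j.
∠P(j0.1) = atan2(Im, Re) = atan2(0.0999217, -0.745936) = 172.37°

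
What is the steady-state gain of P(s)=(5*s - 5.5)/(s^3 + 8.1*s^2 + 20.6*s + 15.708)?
DC gain = P(0) = num(0)/den(0) = -5.5/15.708 = -0.3501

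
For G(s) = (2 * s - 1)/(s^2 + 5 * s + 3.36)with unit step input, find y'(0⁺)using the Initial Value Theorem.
IVT: y'(0⁺) = lim_{s→∞} s²·Y(s) = lim_{s→∞} s·G(s).
deg(num) = 1, deg(den) = 2, relative degree = 1, so s·G(s) → (leading num)/(leading den) = 2/1 = 2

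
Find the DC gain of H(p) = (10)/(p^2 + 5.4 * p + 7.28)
DC gain = H(0) = num(0)/den(0) = 10/7.28 = 1.374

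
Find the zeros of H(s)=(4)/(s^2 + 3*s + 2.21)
Numerator is a nonzero constant (4) → Zeros: none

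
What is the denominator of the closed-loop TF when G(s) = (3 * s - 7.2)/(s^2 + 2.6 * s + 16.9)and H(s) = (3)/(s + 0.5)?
Characteristic poly = G_den * H_den + G_num * H_num = (s^3 + 3.1*s^2 + 18.2*s + 8.45) + (9*s - 21.6) = s^3 + 3.1*s^2 + 27.2*s - 13.15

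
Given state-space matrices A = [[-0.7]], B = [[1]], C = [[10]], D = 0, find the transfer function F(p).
F(p) = C(pI - A)⁻¹B + D.
Characteristic polynomial det(pI - A) = p + 0.7.
Numerator from C·adj(pI-A)·B + D·det(pI-A) = 10.
F(p) = (10)/(p + 0.7)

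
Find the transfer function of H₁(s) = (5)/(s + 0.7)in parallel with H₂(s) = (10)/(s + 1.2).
Parallel: H = H₁ + H₂ = (n₁·d₂ + n₂·d₁)/(d₁·d₂).
n₁·d₂ = 5*s + 6. n₂·d₁ = 10*s + 7. Sum = 15*s + 13. d₁·d₂ = s^2 + 1.9*s + 0.84.
H(s) = (15*s + 13)/(s^2 + 1.9*s + 0.84)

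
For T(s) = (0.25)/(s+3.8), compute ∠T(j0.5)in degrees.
Substitute s = j*0.5: T(j0.5) = 0.0646698 - 0.00850919j.
∠T(j0.5) = atan2(Im, Re) = atan2(-0.00850919, 0.0646698) = -7.50°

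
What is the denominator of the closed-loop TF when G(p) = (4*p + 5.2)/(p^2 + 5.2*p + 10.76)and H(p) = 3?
Characteristic poly = G_den * H_den + G_num * H_num = (p^2 + 5.2*p + 10.76) + (12*p + 15.6) = p^2 + 17.2*p + 26.36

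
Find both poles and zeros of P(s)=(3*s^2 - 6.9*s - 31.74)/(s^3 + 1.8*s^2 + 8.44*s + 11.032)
Set denominator = 0: s^3 + 1.8*s^2 + 8.44*s + 11.032 = (s + 1.4)(s^2 + 0.4*s + 7.88) = 0 → Poles: -0.2 + 2.8j, -0.2 - 2.8j, -1.4
Set numerator = 0: 3*s^2 - 6.9*s - 31.74 = 3*(s - 4.6)(s + 2.3) = 0 → Zeros: -2.3, 4.6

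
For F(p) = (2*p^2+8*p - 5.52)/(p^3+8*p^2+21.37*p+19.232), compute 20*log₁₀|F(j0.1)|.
Substitute p = j*0.1: F(j0.1) = -0.28111 + 0.0731229j.
|F(j0.1)| = sqrt(Re² + Im²) = 0.2905.
20*log₁₀(0.2905) = -10.74 dB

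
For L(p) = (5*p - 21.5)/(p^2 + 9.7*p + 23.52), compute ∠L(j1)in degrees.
Substitute p = j*1: L(j1) = -0.724635 + 0.534146j.
∠L(j1) = atan2(Im, Re) = atan2(0.534146, -0.724635) = 143.61°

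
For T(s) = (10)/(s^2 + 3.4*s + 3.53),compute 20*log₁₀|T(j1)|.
Substitute s = j*1: T(j1) = 1.40862 - 1.893j.
|T(j1)| = sqrt(Re² + Im²) = 2.36.
20*log₁₀(2.36) = 7.46 dB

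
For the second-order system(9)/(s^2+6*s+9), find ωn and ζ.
Standard form: ωn²/(s²+2ζωn·s+ωn²).
const=9=ωn² → ωn=3, s coeff=6=2ζωn → ζ=1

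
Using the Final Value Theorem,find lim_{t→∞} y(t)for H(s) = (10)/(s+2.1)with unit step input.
FVT: lim_{t→∞} y(t) = lim_{s→0} s*Y(s) where Y(s) = H(s)/s.
= lim_{s→0} H(s) = H(0) = num(0)/den(0) = 10/2.1 = 4.762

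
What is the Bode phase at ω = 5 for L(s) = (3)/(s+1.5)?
Substitute s = j*5: L(j5) = 0.165138 - 0.550459j.
∠L(j5) = atan2(Im, Re) = atan2(-0.550459, 0.165138) = -73.30°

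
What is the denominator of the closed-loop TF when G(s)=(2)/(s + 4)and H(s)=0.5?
Characteristic poly = G_den * H_den + G_num * H_num = (s + 4) + (1) = s + 5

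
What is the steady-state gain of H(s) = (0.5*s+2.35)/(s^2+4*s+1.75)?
DC gain = H(0) = num(0)/den(0) = 2.35/1.75 = 1.343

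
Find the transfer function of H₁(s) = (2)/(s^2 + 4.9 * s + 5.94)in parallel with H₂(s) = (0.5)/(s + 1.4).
Parallel: H = H₁ + H₂ = (n₁·d₂ + n₂·d₁)/(d₁·d₂).
n₁·d₂ = 2*s + 2.8. n₂·d₁ = 0.5*s^2 + 2.45*s + 2.97. Sum = 0.5*s^2 + 4.45*s + 5.77. d₁·d₂ = s^3 + 6.3*s^2 + 12.8*s + 8.316.
H(s) = (0.5*s^2 + 4.45*s + 5.77)/(s^3 + 6.3*s^2 + 12.8*s + 8.316)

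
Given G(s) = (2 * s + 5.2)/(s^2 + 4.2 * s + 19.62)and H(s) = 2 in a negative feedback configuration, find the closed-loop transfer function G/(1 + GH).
Closed-loop T = G/(1+GH).
Numerator: G_num * H_den = 2*s + 5.2.
Denominator: G_den * H_den + G_num * H_num = (s^2 + 4.2*s + 19.62) + (4*s + 10.4) = s^2 + 8.2*s + 30.02.
T(s) = (2*s + 5.2)/(s^2 + 8.2*s + 30.02)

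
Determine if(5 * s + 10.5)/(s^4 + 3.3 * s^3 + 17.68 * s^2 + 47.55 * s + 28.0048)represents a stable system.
Denominator: s^4 + 3.3*s^3 + 17.68*s^2 + 47.55*s + 28.0048 = (s + 0.8)(s + 2.3)(s^2 + 0.2*s + 15.22). Poles: -0.1 + 3.9j, -0.1 - 3.9j, -0.8, -2.3. All Re(p)<0: Yes (stable)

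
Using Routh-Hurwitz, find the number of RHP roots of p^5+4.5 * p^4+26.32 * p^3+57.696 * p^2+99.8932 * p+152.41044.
Routh array:
p^5: [1, 26.32, 99.8932]; p^4: [4.5, 57.696, 152.41044]; p^3: [13.4987, 66.0242]; p^2: [35.6858, 152.41044]; p^1: [8.3727]; p^0: [152.41044]
First column: [1, 4.5, 13.4987, 35.6858, 8.3727, 152.41044]. Sign changes = RHP roots = 0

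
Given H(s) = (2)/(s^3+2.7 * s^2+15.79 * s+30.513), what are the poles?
Set denominator = 0: s^3 + 2.7*s^2 + 15.79*s + 30.513 = (s + 2.1)(s^2 + 0.6*s + 14.53) = 0 → Poles: -0.3 + 3.8j, -0.3 - 3.8j, -2.1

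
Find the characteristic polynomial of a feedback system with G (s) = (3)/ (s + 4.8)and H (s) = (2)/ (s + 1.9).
Characteristic poly = G_den * H_den + G_num * H_num = (s^2 + 6.7*s + 9.12) + (6) = s^2 + 6.7*s + 15.12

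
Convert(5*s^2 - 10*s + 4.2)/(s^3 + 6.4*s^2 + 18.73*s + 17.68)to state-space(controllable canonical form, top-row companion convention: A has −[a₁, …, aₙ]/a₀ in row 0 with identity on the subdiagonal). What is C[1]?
Reachable canonical form: C = numerator coefficients (right-aligned, zero-padded to length n).
num = 5*s^2 - 10*s + 4.2, C = [[5, -10, 4.2]].
C[1] = -10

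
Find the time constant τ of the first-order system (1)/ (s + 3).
First-order system: τ = -1/pole. Pole = -3. τ = -1/(-3) = 0.3333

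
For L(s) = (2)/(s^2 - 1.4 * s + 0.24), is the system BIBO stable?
Denominator: s^2 - 1.4*s + 0.24 = (s - 0.2)(s - 1.2). Poles: 0.2, 1.2. All Re(p)<0: No (unstable)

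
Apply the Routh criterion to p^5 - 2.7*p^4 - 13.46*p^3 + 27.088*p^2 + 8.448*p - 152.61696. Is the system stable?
Routh array:
p^5: [1, -13.46, 8.448]; p^4: [-2.7, 27.088, -152.61696]; p^3: [-3.42741, -48.0768]; p^2: [64.9613, -152.61696]; p^1: [-56.129]; p^0: [-152.61696]
First column: [1, -2.7, -3.42741, 64.9613, -56.129, -152.61696]. Sign changes = 3.
No, unstable (3 RHP root(s))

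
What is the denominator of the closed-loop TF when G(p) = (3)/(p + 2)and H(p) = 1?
Characteristic poly = G_den * H_den + G_num * H_num = (p + 2) + (3) = p + 5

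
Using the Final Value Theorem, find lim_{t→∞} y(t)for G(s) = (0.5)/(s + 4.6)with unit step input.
FVT: lim_{t→∞} y(t) = lim_{s→0} s*Y(s) where Y(s) = G(s)/s.
= lim_{s→0} G(s) = G(0) = num(0)/den(0) = 0.5/4.6 = 0.1087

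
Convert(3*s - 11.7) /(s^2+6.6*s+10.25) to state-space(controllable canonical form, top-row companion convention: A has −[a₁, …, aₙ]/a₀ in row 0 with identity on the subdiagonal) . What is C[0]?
Reachable canonical form: C = numerator coefficients (right-aligned, zero-padded to length n).
num = 3*s - 11.7, C = [[3, -11.7]].
C[0] = 3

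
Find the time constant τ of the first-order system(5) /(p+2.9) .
First-order system: τ = -1/pole. Pole = -2.9. τ = -1/(-2.9) = 0.3448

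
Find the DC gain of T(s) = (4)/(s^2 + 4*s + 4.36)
DC gain = T(0) = num(0)/den(0) = 4/4.36 = 0.9174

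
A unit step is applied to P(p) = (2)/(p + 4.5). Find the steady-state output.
FVT: lim_{t→∞} y(t) = lim_{p→0} p*Y(p) where Y(p) = P(p)/p.
= lim_{p→0} P(p) = P(0) = num(0)/den(0) = 2/4.5 = 0.4444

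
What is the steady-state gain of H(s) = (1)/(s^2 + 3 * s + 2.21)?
DC gain = H(0) = num(0)/den(0) = 1/2.21 = 0.4525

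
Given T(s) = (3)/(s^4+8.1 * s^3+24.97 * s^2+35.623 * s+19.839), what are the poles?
Set denominator = 0: s^4 + 8.1*s^3 + 24.97*s^2 + 35.623*s + 19.839 = (s + 1.7)(s + 3)(s^2 + 3.4*s + 3.89) = 0 → Poles: -1.7, -1.7 + 1j, -1.7 - 1j, -3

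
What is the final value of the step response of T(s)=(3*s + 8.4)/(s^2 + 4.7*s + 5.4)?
FVT: lim_{t→∞} y(t) = lim_{s→0} s*Y(s) where Y(s) = T(s)/s.
= lim_{s→0} T(s) = T(0) = num(0)/den(0) = 8.4/5.4 = 1.556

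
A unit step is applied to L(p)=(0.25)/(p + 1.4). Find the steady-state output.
FVT: lim_{t→∞} y(t) = lim_{p→0} p*Y(p) where Y(p) = L(p)/p.
= lim_{p→0} L(p) = L(0) = num(0)/den(0) = 0.25/1.4 = 0.1786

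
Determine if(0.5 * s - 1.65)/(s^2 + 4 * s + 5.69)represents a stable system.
Denominator: s^2 + 4*s + 5.69. Poles: -2 + 1.3j, -2 - 1.3j. All Re(p)<0: Yes (stable)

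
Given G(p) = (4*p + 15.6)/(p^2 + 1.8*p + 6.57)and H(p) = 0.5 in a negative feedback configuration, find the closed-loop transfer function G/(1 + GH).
Closed-loop T = G/(1+GH).
Numerator: G_num * H_den = 4*p + 15.6.
Denominator: G_den * H_den + G_num * H_num = (p^2 + 1.8*p + 6.57) + (2*p + 7.8) = p^2 + 3.8*p + 14.37.
T(p) = (4*p + 15.6)/(p^2 + 3.8*p + 14.37)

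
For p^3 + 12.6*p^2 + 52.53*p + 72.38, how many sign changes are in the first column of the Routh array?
Routh array:
p^3: [1, 52.53]; p^2: [12.6, 72.38]; p^1: [46.7856]; p^0: [72.38]
First column: [1, 12.6, 46.7856, 72.38]. Sign changes = 0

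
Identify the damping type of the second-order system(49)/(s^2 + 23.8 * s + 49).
Standard form: ωn²/(s²+2ζωn·s+ωn²) gives ωn=7, ζ=1.7.
Overdamped (ζ = 1.7 > 1)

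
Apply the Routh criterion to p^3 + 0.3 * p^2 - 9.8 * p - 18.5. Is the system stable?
Routh array:
p^3: [1, -9.8]; p^2: [0.3, -18.5]; p^1: [51.8667]; p^0: [-18.5]
First column: [1, 0.3, 51.8667, -18.5]. Sign changes = 1.
No, unstable (1 RHP root(s))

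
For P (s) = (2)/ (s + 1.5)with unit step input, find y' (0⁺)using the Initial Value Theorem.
IVT: y'(0⁺) = lim_{s→∞} s²·Y(s) = lim_{s→∞} s·P(s).
deg(num) = 0, deg(den) = 1, relative degree = 1, so s·P(s) → (leading num)/(leading den) = 2/1 = 2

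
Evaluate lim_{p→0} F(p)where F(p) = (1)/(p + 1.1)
DC gain = F(0) = num(0)/den(0) = 1/1.1 = 0.9091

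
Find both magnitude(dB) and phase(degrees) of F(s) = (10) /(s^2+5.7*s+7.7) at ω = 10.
Substitute s = j*10: F(j10) = -0.0784311 - 0.0484352j.
|F| = 20*log₁₀(sqrt(Re²+Im²)) = -20.71 dB.
∠F = atan2(Im, Re) = -148.30°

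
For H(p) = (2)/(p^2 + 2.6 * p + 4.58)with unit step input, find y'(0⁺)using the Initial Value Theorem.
IVT: y'(0⁺) = lim_{p→∞} p²·Y(p) = lim_{p→∞} p·H(p).
deg(num) = 0, deg(den) = 2, relative degree = 2 ≥ 2, so p·H(p) → 0. Initial slope = 0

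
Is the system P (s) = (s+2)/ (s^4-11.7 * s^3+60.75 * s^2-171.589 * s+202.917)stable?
Denominator: s^4 - 11.7*s^3 + 60.75*s^2 - 171.589*s + 202.917 = (s - 4.3)(s - 3)(s^2 - 4.4*s + 15.73). Poles: 2.2 + 3.3j, 2.2 - 3.3j, 3, 4.3. All Re(p)<0: No (unstable)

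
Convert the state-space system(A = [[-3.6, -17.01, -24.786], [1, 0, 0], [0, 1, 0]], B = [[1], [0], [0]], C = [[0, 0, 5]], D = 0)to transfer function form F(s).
F(s) = C(sI - A)⁻¹B + D.
Characteristic polynomial det(sI - A) = s^3 + 3.6*s^2 + 17.01*s + 24.786.
Numerator from C·adj(sI-A)·B + D·det(sI-A) = 5.
F(s) = (5)/(s^3 + 3.6*s^2 + 17.01*s + 24.786)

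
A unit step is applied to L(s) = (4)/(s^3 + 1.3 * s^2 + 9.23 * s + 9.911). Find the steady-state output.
FVT: lim_{t→∞} y(t) = lim_{s→0} s*Y(s) where Y(s) = L(s)/s.
= lim_{s→0} L(s) = L(0) = num(0)/den(0) = 4/9.911 = 0.4036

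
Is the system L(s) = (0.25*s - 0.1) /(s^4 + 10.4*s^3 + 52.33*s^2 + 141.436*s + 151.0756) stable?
Denominator: s^4 + 10.4*s^3 + 52.33*s^2 + 141.436*s + 151.0756 = (s + 3.4)(s + 2.6)(s^2 + 4.4*s + 17.09). Poles: -2.2 + 3.5j, -2.2 - 3.5j, -2.6, -3.4. All Re(p)<0: Yes (stable)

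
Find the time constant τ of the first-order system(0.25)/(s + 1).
First-order system: τ = -1/pole. Pole = -1. τ = -1/(-1) = 1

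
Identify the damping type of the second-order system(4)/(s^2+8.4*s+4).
Standard form: ωn²/(s²+2ζωn·s+ωn²) gives ωn=2, ζ=2.1.
Overdamped (ζ = 2.1 > 1)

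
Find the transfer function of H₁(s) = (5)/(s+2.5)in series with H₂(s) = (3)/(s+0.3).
Series: H = H₁ · H₂ = (n₁·n₂)/(d₁·d₂).
Num: n₁·n₂ = 15. Den: d₁·d₂ = s^2 + 2.8*s + 0.75.
H(s) = (15)/(s^2 + 2.8*s + 0.75)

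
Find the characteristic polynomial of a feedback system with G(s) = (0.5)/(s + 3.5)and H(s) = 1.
Characteristic poly = G_den * H_den + G_num * H_num = (s + 3.5) + (0.5) = s + 4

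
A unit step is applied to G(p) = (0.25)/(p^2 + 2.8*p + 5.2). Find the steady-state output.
FVT: lim_{t→∞} y(t) = lim_{p→0} p*Y(p) where Y(p) = G(p)/p.
= lim_{p→0} G(p) = G(0) = num(0)/den(0) = 0.25/5.2 = 0.04808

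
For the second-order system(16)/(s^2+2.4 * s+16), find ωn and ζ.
Standard form: ωn²/(s²+2ζωn·s+ωn²).
const=16=ωn² → ωn=4, s coeff=2.4=2ζωn → ζ=0.3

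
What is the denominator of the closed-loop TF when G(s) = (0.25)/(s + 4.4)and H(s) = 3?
Characteristic poly = G_den * H_den + G_num * H_num = (s + 4.4) + (0.75) = s + 5.15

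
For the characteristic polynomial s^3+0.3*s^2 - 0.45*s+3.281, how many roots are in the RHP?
s^3 + 0.3*s^2 - 0.45*s + 3.281 = (s + 1.7)(s^2 - 1.4*s + 1.93). Poles: -1.7, 0.7 + 1.2j, 0.7 - 1.2j. RHP poles (Re>0): 2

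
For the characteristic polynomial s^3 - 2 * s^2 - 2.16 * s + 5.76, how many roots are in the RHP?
s^3 - 2*s^2 - 2.16*s + 5.76 = (s + 1.6)(s^2 - 3.6*s + 3.6). Poles: -1.6, 1.8 + 0.6j, 1.8 - 0.6j. RHP poles (Re>0): 2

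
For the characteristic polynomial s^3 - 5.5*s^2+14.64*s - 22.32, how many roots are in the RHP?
s^3 - 5.5*s^2 + 14.64*s - 22.32 = (s - 3.1)(s^2 - 2.4*s + 7.2). Poles: 1.2 + 2.4j, 1.2 - 2.4j, 3.1. RHP poles (Re>0): 3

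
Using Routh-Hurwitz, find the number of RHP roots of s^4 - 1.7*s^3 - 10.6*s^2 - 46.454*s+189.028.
Routh array:
s^4: [1, -10.6, 189.028]; s^3: [-1.7, -46.454]; s^2: [-37.9259, 189.028]; s^1: [-54.927]; s^0: [189.028]
First column: [1, -1.7, -37.9259, -54.927, 189.028]. Sign changes = RHP roots = 2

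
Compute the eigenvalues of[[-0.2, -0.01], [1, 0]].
Eigenvalues solve det(λI - A) = 0.
Characteristic polynomial: λ^2 + 0.2*λ + 0.01 = 0.
Factor: (λ + 0.1)(λ + 0.1) = 0.
Roots: -0.1, -0.1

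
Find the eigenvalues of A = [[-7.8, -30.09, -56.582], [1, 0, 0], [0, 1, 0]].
Eigenvalues solve det(λI - A) = 0.
Characteristic polynomial: λ^3 + 7.8*λ^2 + 30.09*λ + 56.582 = 0.
Factor: (λ + 3.8)(λ^2 + 4*λ + 14.89) = 0.
Roots: -2 + 3.3j, -2 - 3.3j, -3.8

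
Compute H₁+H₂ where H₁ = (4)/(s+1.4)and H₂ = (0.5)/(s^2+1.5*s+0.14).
Parallel: H = H₁ + H₂ = (n₁·d₂ + n₂·d₁)/(d₁·d₂).
n₁·d₂ = 4*s^2 + 6*s + 0.56. n₂·d₁ = 0.5*s + 0.7. Sum = 4*s^2 + 6.5*s + 1.26. d₁·d₂ = s^3 + 2.9*s^2 + 2.24*s + 0.196.
H(s) = (4*s^2 + 6.5*s + 1.26)/(s^3 + 2.9*s^2 + 2.24*s + 0.196)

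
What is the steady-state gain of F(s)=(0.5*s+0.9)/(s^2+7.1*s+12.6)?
DC gain = F(0) = num(0)/den(0) = 0.9/12.6 = 0.07143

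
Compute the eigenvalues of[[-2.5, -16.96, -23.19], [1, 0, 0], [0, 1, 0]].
Eigenvalues solve det(λI - A) = 0.
Characteristic polynomial: λ^3 + 2.5*λ^2 + 16.96*λ + 23.19 = 0.
Factor: (λ + 1.5)(λ^2 + λ + 15.46) = 0.
Roots: -0.5 + 3.9j, -0.5 - 3.9j, -1.5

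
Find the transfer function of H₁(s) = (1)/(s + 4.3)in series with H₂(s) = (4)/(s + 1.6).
Series: H = H₁ · H₂ = (n₁·n₂)/(d₁·d₂).
Num: n₁·n₂ = 4. Den: d₁·d₂ = s^2 + 5.9*s + 6.88.
H(s) = (4)/(s^2 + 5.9*s + 6.88)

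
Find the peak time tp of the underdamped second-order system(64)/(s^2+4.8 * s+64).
Standard form: ωn²/(s²+2ζωn·s+ωn²) → ωn = 8, ζ = 0.3.
ωd = ωn·√(1-ζ²) = 8·√(1-0.3²) = 7.632.
tp = π/ωd = π/7.632 = 0.4117 s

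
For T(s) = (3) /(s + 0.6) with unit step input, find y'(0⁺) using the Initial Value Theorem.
IVT: y'(0⁺) = lim_{s→∞} s²·Y(s) = lim_{s→∞} s·T(s).
deg(num) = 0, deg(den) = 1, relative degree = 1, so s·T(s) → (leading num)/(leading den) = 3/1 = 3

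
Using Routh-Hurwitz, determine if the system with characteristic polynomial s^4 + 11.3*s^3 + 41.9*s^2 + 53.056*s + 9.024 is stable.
Routh array:
s^4: [1, 41.9, 9.024]; s^3: [11.3, 53.056]; s^2: [37.2048, 9.024]; s^1: [50.3152]; s^0: [9.024]
First column: [1, 11.3, 37.2048, 50.3152, 9.024]. Sign changes = 0.
Yes, stable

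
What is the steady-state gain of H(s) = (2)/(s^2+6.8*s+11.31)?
DC gain = H(0) = num(0)/den(0) = 2/11.31 = 0.1768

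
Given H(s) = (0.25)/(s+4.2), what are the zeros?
Numerator is a nonzero constant (0.25) → Zeros: none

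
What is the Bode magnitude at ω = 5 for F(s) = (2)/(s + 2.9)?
Substitute s = j*5: F(j5) = 0.173601 - 0.299312j.
|F(j5)| = sqrt(Re² + Im²) = 0.346.
20*log₁₀(0.346) = -9.22 dB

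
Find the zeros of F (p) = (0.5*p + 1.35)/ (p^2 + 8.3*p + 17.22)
Set numerator = 0: 0.5*p + 1.35 = 0 → Zeros: -2.7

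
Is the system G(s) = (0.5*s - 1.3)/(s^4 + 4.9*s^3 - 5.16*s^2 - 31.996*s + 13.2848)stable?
Denominator: s^4 + 4.9*s^3 - 5.16*s^2 - 31.996*s + 13.2848 = (s - 0.4)(s - 2.3)(s + 3.8)(s + 3.8). Poles: -3.8, -3.8, 0.4, 2.3. All Re(p)<0: No (unstable)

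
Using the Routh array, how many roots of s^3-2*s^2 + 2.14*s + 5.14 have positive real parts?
Routh array:
s^3: [1, 2.14]; s^2: [-2, 5.14]; s^1: [4.71]; s^0: [5.14]
First column: [1, -2, 4.71, 5.14]. Sign changes = RHP roots = 2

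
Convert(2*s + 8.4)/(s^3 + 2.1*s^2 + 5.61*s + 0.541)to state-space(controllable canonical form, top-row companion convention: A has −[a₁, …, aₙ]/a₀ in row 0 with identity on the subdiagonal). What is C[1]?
Reachable canonical form: C = numerator coefficients (right-aligned, zero-padded to length n).
num = 2*s + 8.4, C = [[0, 2, 8.4]].
C[1] = 2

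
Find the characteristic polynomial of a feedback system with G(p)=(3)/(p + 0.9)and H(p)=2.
Characteristic poly = G_den * H_den + G_num * H_num = (p + 0.9) + (6) = p + 6.9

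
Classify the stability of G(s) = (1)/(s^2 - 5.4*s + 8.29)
Denominator: s^2 - 5.4*s + 8.29. Poles: 2.7 + 1j, 2.7 - 1j. Unstable (2 pole(s) in RHP)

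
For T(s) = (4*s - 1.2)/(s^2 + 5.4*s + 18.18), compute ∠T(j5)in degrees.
Substitute s = j*5: T(j5) = 0.706867 - 0.134105j.
∠T(j5) = atan2(Im, Re) = atan2(-0.134105, 0.706867) = -10.74°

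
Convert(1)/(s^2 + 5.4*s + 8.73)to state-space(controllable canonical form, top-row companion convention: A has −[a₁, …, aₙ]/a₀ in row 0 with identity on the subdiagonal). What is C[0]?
Reachable canonical form: C = numerator coefficients (right-aligned, zero-padded to length n).
num = 1, C = [[0, 1]].
C[0] = 0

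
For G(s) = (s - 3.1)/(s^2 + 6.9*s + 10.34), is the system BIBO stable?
Denominator: s^2 + 6.9*s + 10.34 = (s + 2.2)(s + 4.7). Poles: -2.2, -4.7. All Re(p)<0: Yes (stable)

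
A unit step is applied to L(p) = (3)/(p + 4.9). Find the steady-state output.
FVT: lim_{t→∞} y(t) = lim_{p→0} p*Y(p) where Y(p) = L(p)/p.
= lim_{p→0} L(p) = L(0) = num(0)/den(0) = 3/4.9 = 0.6122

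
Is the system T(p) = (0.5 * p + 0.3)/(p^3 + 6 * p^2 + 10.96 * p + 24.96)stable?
Denominator: p^3 + 6*p^2 + 10.96*p + 24.96 = (p + 4.8)(p^2 + 1.2*p + 5.2). Poles: -0.6 + 2.2j, -0.6 - 2.2j, -4.8. All Re(p)<0: Yes (stable)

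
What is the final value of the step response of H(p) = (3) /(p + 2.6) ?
FVT: lim_{t→∞} y(t) = lim_{p→0} p*Y(p) where Y(p) = H(p)/p.
= lim_{p→0} H(p) = H(0) = num(0)/den(0) = 3/2.6 = 1.154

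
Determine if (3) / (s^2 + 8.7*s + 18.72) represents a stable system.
Denominator: s^2 + 8.7*s + 18.72 = (s + 4.8)(s + 3.9). Poles: -3.9, -4.8. All Re(p)<0: Yes (stable)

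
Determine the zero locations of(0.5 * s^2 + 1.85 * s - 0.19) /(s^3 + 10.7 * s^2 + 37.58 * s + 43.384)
Set numerator = 0: 0.5*s^2 + 1.85*s - 0.19 = 0.5*(s + 3.8)(s - 0.1) = 0 → Zeros: -3.8, 0.1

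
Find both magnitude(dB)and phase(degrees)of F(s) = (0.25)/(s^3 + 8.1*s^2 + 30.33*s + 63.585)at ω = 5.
Substitute s = j*5: F(j5) = -0.00173578 - 0.000332998j.
|F| = 20*log₁₀(sqrt(Re²+Im²)) = -55.05 dB.
∠F = atan2(Im, Re) = -169.14°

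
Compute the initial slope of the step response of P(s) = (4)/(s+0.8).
IVT: y'(0⁺) = lim_{s→∞} s²·Y(s) = lim_{s→∞} s·P(s).
deg(num) = 0, deg(den) = 1, relative degree = 1, so s·P(s) → (leading num)/(leading den) = 4/1 = 4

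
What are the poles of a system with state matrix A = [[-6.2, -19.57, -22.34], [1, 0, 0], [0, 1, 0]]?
Eigenvalues solve det(λI - A) = 0.
Characteristic polynomial: λ^3 + 6.2*λ^2 + 19.57*λ + 22.34 = 0.
Factor: (λ + 2)(λ^2 + 4.2*λ + 11.17) = 0.
Roots: -2, -2.1 + 2.6j, -2.1 - 2.6j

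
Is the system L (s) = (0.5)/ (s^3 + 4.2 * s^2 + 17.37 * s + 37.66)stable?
Denominator: s^3 + 4.2*s^2 + 17.37*s + 37.66 = (s + 2.8)(s^2 + 1.4*s + 13.45). Poles: -0.7 + 3.6j, -0.7 - 3.6j, -2.8. All Re(p)<0: Yes (stable)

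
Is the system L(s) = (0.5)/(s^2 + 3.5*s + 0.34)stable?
Denominator: s^2 + 3.5*s + 0.34 = (s + 0.1)(s + 3.4). Poles: -0.1, -3.4. All Re(p)<0: Yes (stable)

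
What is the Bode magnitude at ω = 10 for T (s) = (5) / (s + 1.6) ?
Substitute s = j*10: T(j10) = 0.0780031 - 0.48752j.
|T(j10)| = sqrt(Re² + Im²) = 0.4937.
20*log₁₀(0.4937) = -6.13 dB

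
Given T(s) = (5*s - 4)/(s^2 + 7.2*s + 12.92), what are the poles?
Set denominator = 0: s^2 + 7.2*s + 12.92 = (s + 3.8)(s + 3.4) = 0 → Poles: -3.4, -3.8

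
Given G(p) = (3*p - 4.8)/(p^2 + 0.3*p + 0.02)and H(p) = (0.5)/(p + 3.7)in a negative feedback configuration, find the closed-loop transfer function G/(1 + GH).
Closed-loop T = G/(1+GH).
Numerator: G_num * H_den = 3*p^2 + 6.3*p - 17.76.
Denominator: G_den * H_den + G_num * H_num = (p^3 + 4*p^2 + 1.13*p + 0.074) + (1.5*p - 2.4) = p^3 + 4*p^2 + 2.63*p - 2.326.
T(p) = (3*p^2 + 6.3*p - 17.76)/(p^3 + 4*p^2 + 2.63*p - 2.326)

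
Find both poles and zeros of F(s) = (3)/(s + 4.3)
Set denominator = 0: s + 4.3 = 0 → Poles: -4.3
Numerator is a nonzero constant (3) → Zeros: none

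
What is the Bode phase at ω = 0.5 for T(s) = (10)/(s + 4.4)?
Substitute s = j*0.5: T(j0.5) = 2.24375 - 0.254972j.
∠T(j0.5) = atan2(Im, Re) = atan2(-0.254972, 2.24375) = -6.48°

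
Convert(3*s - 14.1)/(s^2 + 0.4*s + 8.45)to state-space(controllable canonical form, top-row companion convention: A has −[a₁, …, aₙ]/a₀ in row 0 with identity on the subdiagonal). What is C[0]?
Reachable canonical form: C = numerator coefficients (right-aligned, zero-padded to length n).
num = 3*s - 14.1, C = [[3, -14.1]].
C[0] = 3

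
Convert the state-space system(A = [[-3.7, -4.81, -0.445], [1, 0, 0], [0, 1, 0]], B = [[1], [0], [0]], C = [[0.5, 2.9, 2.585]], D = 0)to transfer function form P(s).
P(s) = C(sI - A)⁻¹B + D.
Characteristic polynomial det(sI - A) = s^3 + 3.7*s^2 + 4.81*s + 0.445.
Numerator from C·adj(sI-A)·B + D·det(sI-A) = 0.5*s^2 + 2.9*s + 2.585.
P(s) = (0.5*s^2 + 2.9*s + 2.585)/(s^3 + 3.7*s^2 + 4.81*s + 0.445)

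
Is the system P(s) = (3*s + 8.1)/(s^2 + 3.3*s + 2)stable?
Denominator: s^2 + 3.3*s + 2 = (s + 0.8)(s + 2.5). Poles: -0.8, -2.5. All Re(p)<0: Yes (stable)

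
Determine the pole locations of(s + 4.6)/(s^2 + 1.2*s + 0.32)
Set denominator = 0: s^2 + 1.2*s + 0.32 = (s + 0.8)(s + 0.4) = 0 → Poles: -0.4, -0.8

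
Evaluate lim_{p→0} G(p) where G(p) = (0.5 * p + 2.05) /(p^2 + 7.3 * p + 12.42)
DC gain = G(0) = num(0)/den(0) = 2.05/12.42 = 0.1651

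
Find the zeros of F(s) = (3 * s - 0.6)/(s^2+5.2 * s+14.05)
Set numerator = 0: 3*s - 0.6 = 0 → Zeros: 0.2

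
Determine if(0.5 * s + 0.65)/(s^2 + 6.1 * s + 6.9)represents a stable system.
Denominator: s^2 + 6.1*s + 6.9 = (s + 1.5)(s + 4.6). Poles: -1.5, -4.6. All Re(p)<0: Yes (stable)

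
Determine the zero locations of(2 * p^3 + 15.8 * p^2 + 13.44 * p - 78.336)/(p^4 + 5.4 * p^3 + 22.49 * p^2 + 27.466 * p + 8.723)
Set numerator = 0: 2*p^3 + 15.8*p^2 + 13.44*p - 78.336 = 2*(p + 4.8)(p + 4.8)(p - 1.7) = 0 → Zeros: -4.8, -4.8, 1.7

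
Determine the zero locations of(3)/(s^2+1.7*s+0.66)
Numerator is a nonzero constant (3) → Zeros: none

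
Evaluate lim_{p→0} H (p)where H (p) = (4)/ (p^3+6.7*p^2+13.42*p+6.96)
DC gain = H(0) = num(0)/den(0) = 4/6.96 = 0.5747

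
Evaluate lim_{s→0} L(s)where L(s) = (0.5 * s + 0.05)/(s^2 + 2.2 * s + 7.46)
DC gain = L(0) = num(0)/den(0) = 0.05/7.46 = 0.006702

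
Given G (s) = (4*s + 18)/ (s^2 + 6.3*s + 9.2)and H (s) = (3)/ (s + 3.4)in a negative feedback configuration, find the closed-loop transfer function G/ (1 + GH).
Closed-loop T = G/(1+GH).
Numerator: G_num * H_den = 4*s^2 + 31.6*s + 61.2.
Denominator: G_den * H_den + G_num * H_num = (s^3 + 9.7*s^2 + 30.62*s + 31.28) + (12*s + 54) = s^3 + 9.7*s^2 + 42.62*s + 85.28.
T(s) = (4*s^2 + 31.6*s + 61.2)/(s^3 + 9.7*s^2 + 42.62*s + 85.28)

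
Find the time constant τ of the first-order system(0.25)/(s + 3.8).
First-order system: τ = -1/pole. Pole = -3.8. τ = -1/(-3.8) = 0.2632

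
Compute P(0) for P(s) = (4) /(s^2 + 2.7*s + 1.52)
DC gain = P(0) = num(0)/den(0) = 4/1.52 = 2.632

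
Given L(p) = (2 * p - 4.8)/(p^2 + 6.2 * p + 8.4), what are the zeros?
Set numerator = 0: 2*p - 4.8 = 0 → Zeros: 2.4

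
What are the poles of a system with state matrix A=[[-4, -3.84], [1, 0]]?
Eigenvalues solve det(λI - A) = 0.
Characteristic polynomial: λ^2 + 4*λ + 3.84 = 0.
Factor: (λ + 1.6)(λ + 2.4) = 0.
Roots: -1.6, -2.4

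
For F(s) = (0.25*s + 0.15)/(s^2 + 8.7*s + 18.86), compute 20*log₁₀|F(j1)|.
Substitute s = j*1: F(j1) = 0.0122989 + 0.0080067j.
|F(j1)| = sqrt(Re² + Im²) = 0.01468.
20*log₁₀(0.01468) = -36.67 dB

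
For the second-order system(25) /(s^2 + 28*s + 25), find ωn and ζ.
Standard form: ωn²/(s²+2ζωn·s+ωn²).
const=25=ωn² → ωn=5, s coeff=28=2ζωn → ζ=2.8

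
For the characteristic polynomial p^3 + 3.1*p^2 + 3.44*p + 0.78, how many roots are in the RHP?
p^3 + 3.1*p^2 + 3.44*p + 0.78 = (p + 0.3)(p^2 + 2.8*p + 2.6). Poles: -0.3, -1.4 + 0.8j, -1.4 - 0.8j. RHP poles (Re>0): 0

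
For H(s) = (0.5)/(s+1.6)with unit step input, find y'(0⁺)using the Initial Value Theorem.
IVT: y'(0⁺) = lim_{s→∞} s²·Y(s) = lim_{s→∞} s·H(s).
deg(num) = 0, deg(den) = 1, relative degree = 1, so s·H(s) → (leading num)/(leading den) = 0.5/1 = 0.5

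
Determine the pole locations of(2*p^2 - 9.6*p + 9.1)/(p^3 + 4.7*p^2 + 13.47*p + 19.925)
Set denominator = 0: p^3 + 4.7*p^2 + 13.47*p + 19.925 = (p + 2.5)(p^2 + 2.2*p + 7.97) = 0 → Poles: -1.1 + 2.6j, -1.1 - 2.6j, -2.5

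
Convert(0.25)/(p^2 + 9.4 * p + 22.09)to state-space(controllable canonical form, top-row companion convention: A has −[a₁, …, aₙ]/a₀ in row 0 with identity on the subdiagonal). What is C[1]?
Reachable canonical form: C = numerator coefficients (right-aligned, zero-padded to length n).
num = 0.25, C = [[0, 0.25]].
C[1] = 0.25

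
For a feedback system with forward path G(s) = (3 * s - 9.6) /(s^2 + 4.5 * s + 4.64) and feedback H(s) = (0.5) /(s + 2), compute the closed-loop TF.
Closed-loop T = G/(1+GH).
Numerator: G_num * H_den = 3*s^2 - 3.6*s - 19.2.
Denominator: G_den * H_den + G_num * H_num = (s^3 + 6.5*s^2 + 13.64*s + 9.28) + (1.5*s - 4.8) = s^3 + 6.5*s^2 + 15.14*s + 4.48.
T(s) = (3*s^2 - 3.6*s - 19.2)/(s^3 + 6.5*s^2 + 15.14*s + 4.48)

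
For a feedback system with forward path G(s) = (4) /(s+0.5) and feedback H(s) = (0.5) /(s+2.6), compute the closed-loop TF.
Closed-loop T = G/(1+GH).
Numerator: G_num * H_den = 4*s + 10.4.
Denominator: G_den * H_den + G_num * H_num = (s^2 + 3.1*s + 1.3) + (2) = s^2 + 3.1*s + 3.3.
T(s) = (4*s + 10.4)/(s^2 + 3.1*s + 3.3)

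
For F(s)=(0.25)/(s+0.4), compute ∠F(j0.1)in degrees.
Substitute s = j*0.1: F(j0.1) = 0.588235 - 0.147059j.
∠F(j0.1) = atan2(Im, Re) = atan2(-0.147059, 0.588235) = -14.04°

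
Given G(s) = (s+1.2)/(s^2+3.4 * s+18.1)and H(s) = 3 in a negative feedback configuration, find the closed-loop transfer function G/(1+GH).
Closed-loop T = G/(1+GH).
Numerator: G_num * H_den = s + 1.2.
Denominator: G_den * H_den + G_num * H_num = (s^2 + 3.4*s + 18.1) + (3*s + 3.6) = s^2 + 6.4*s + 21.7.
T(s) = (s + 1.2)/(s^2 + 6.4*s + 21.7)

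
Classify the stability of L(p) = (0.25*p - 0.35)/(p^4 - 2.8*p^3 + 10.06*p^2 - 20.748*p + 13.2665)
Denominator: p^4 - 2.8*p^3 + 10.06*p^2 - 20.748*p + 13.2665 = (p - 1.3)(p - 1.3)(p^2 - 0.2*p + 7.85). Poles: 0.1 + 2.8j, 0.1 - 2.8j, 1.3, 1.3. Unstable (4 pole(s) in RHP)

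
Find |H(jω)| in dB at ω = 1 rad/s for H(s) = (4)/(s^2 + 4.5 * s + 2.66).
Substitute s = j*1: H(j1) = 0.288625 - 0.782418j.
|H(j1)| = sqrt(Re² + Im²) = 0.834.
20*log₁₀(0.834) = -1.58 dB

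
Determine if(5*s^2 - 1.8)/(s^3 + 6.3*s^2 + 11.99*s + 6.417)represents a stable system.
Denominator: s^3 + 6.3*s^2 + 11.99*s + 6.417 = (s + 0.9)(s + 2.3)(s + 3.1). Poles: -0.9, -2.3, -3.1. All Re(p)<0: Yes (stable)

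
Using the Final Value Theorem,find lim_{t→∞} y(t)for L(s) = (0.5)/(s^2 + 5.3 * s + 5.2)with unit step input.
FVT: lim_{t→∞} y(t) = lim_{s→0} s*Y(s) where Y(s) = L(s)/s.
= lim_{s→0} L(s) = L(0) = num(0)/den(0) = 0.5/5.2 = 0.09615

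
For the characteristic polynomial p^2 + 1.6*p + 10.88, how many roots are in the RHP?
Poles: -0.8 + 3.2j, -0.8 - 3.2j. RHP poles (Re>0): 0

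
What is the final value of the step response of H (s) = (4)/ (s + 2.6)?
FVT: lim_{t→∞} y(t) = lim_{s→0} s*Y(s) where Y(s) = H(s)/s.
= lim_{s→0} H(s) = H(0) = num(0)/den(0) = 4/2.6 = 1.538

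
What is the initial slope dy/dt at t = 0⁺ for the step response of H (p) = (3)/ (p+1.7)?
IVT: y'(0⁺) = lim_{p→∞} p²·Y(p) = lim_{p→∞} p·H(p).
deg(num) = 0, deg(den) = 1, relative degree = 1, so p·H(p) → (leading num)/(leading den) = 3/1 = 3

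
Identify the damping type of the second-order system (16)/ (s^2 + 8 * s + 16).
Standard form: ωn²/(s²+2ζωn·s+ωn²) gives ωn=4, ζ=1.
Critically damped (ζ = 1)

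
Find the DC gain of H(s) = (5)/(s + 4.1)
DC gain = H(0) = num(0)/den(0) = 5/4.1 = 1.22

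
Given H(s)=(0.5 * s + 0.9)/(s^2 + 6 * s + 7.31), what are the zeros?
Set numerator = 0: 0.5*s + 0.9 = 0 → Zeros: -1.8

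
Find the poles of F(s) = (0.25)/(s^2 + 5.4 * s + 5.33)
Set denominator = 0: s^2 + 5.4*s + 5.33 = (s + 4.1)(s + 1.3) = 0 → Poles: -1.3, -4.1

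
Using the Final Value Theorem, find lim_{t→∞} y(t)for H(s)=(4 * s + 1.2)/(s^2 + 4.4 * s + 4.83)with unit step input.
FVT: lim_{t→∞} y(t) = lim_{s→0} s*Y(s) where Y(s) = H(s)/s.
= lim_{s→0} H(s) = H(0) = num(0)/den(0) = 1.2/4.83 = 0.2484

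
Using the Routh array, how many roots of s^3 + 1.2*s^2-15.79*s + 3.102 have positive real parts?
Routh array:
s^3: [1, -15.79]; s^2: [1.2, 3.102]; s^1: [-18.375]; s^0: [3.102]
First column: [1, 1.2, -18.375, 3.102]. Sign changes = RHP roots = 2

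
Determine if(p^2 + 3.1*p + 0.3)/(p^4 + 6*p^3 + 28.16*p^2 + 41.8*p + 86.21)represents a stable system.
Denominator: p^4 + 6*p^3 + 28.16*p^2 + 41.8*p + 86.21 = (p^2 + p + 4.66)(p^2 + 5*p + 18.5). Poles: -0.5 + 2.1j, -0.5 - 2.1j, -2.5 + 3.5j, -2.5 - 3.5j. All Re(p)<0: Yes (stable)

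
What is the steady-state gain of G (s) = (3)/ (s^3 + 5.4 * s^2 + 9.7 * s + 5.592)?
DC gain = G(0) = num(0)/den(0) = 3/5.592 = 0.5365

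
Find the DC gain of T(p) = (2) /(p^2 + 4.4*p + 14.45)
DC gain = T(0) = num(0)/den(0) = 2/14.45 = 0.1384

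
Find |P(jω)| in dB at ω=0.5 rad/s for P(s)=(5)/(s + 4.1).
Substitute s = j*0.5: P(j0.5) = 1.20164 - 0.146542j.
|P(j0.5)| = sqrt(Re² + Im²) = 1.211.
20*log₁₀(1.211) = 1.66 dB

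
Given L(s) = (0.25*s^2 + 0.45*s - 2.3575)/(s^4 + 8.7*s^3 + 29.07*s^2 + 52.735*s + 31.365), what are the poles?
Set denominator = 0: s^4 + 8.7*s^3 + 29.07*s^2 + 52.735*s + 31.365 = (s + 4.5)(s + 1)(s^2 + 3.2*s + 6.97) = 0 → Poles: -1, -1.6 + 2.1j, -1.6 - 2.1j, -4.5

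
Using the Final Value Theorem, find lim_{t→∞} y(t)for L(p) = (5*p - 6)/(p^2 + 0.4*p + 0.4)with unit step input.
FVT: lim_{t→∞} y(t) = lim_{p→0} p*Y(p) where Y(p) = L(p)/p.
= lim_{p→0} L(p) = L(0) = num(0)/den(0) = -6/0.4 = -15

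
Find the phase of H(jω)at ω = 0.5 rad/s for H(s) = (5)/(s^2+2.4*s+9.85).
Substitute s = j*0.5: H(j0.5) = 0.512821 - 0.0641026j.
∠H(j0.5) = atan2(Im, Re) = atan2(-0.0641026, 0.512821) = -7.13°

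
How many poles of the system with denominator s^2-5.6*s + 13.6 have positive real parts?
Poles: 2.8 + 2.4j, 2.8 - 2.4j. RHP poles (Re>0): 2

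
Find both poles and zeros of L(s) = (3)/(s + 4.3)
Set denominator = 0: s + 4.3 = 0 → Poles: -4.3
Numerator is a nonzero constant (3) → Zeros: none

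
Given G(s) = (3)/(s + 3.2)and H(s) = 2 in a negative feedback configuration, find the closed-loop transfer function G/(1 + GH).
Closed-loop T = G/(1+GH).
Numerator: G_num * H_den = 3.
Denominator: G_den * H_den + G_num * H_num = (s + 3.2) + (6) = s + 9.2.
T(s) = (3)/(s + 9.2)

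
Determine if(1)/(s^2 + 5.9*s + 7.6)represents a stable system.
Denominator: s^2 + 5.9*s + 7.6 = (s + 4)(s + 1.9). Poles: -1.9, -4. All Re(p)<0: Yes (stable)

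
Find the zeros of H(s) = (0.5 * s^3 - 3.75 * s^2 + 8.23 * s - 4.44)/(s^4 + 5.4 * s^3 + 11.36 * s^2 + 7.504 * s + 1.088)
Set numerator = 0: 0.5*s^3 - 3.75*s^2 + 8.23*s - 4.44 = 0.5*(s - 3)(s - 0.8)(s - 3.7) = 0 → Zeros: 0.8, 3, 3.7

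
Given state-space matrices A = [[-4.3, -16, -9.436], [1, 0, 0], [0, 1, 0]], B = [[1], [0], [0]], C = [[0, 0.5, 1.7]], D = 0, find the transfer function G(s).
G(s) = C(sI - A)⁻¹B + D.
Characteristic polynomial det(sI - A) = s^3 + 4.3*s^2 + 16*s + 9.436.
Numerator from C·adj(sI-A)·B + D·det(sI-A) = 0.5*s + 1.7.
G(s) = (0.5*s + 1.7)/(s^3 + 4.3*s^2 + 16*s + 9.436)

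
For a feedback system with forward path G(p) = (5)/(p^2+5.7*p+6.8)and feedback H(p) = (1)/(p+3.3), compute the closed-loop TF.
Closed-loop T = G/(1+GH).
Numerator: G_num * H_den = 5*p + 16.5.
Denominator: G_den * H_den + G_num * H_num = (p^3 + 9*p^2 + 25.61*p + 22.44) + (5) = p^3 + 9*p^2 + 25.61*p + 27.44.
T(p) = (5*p + 16.5)/(p^3 + 9*p^2 + 25.61*p + 27.44)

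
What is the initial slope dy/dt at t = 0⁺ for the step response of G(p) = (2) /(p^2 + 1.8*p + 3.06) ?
IVT: y'(0⁺) = lim_{p→∞} p²·Y(p) = lim_{p→∞} p·G(p).
deg(num) = 0, deg(den) = 2, relative degree = 2 ≥ 2, so p·G(p) → 0. Initial slope = 0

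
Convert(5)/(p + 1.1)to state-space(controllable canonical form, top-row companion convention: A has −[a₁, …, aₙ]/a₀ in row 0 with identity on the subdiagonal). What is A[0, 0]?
Reachable canonical form for den = p + 1.1: top row of A = -[a₁,a₂,...,aₙ]/a₀, ones on the subdiagonal, zeros elsewhere.
A = [[-1.1]].
A[0,0] = -1.1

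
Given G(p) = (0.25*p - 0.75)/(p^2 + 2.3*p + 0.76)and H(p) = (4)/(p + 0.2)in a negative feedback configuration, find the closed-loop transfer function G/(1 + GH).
Closed-loop T = G/(1+GH).
Numerator: G_num * H_den = 0.25*p^2 - 0.7*p - 0.15.
Denominator: G_den * H_den + G_num * H_num = (p^3 + 2.5*p^2 + 1.22*p + 0.152) + (p - 3) = p^3 + 2.5*p^2 + 2.22*p - 2.848.
T(p) = (0.25*p^2 - 0.7*p - 0.15)/(p^3 + 2.5*p^2 + 2.22*p - 2.848)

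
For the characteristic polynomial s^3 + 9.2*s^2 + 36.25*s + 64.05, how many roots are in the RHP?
s^3 + 9.2*s^2 + 36.25*s + 64.05 = (s + 4.2)(s^2 + 5*s + 15.25). Poles: -2.5 + 3j, -2.5 - 3j, -4.2. RHP poles (Re>0): 0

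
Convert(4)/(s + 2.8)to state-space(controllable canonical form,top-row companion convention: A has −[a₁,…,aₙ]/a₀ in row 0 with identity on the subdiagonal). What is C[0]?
Reachable canonical form: C = numerator coefficients (right-aligned, zero-padded to length n).
num = 4, C = [[4]].
C[0] = 4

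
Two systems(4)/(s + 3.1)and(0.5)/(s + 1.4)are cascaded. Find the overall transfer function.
Series: H = H₁ · H₂ = (n₁·n₂)/(d₁·d₂).
Num: n₁·n₂ = 2. Den: d₁·d₂ = s^2 + 4.5*s + 4.34.
H(s) = (2)/(s^2 + 4.5*s + 4.34)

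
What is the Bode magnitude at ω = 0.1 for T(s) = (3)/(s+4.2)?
Substitute s = j*0.1: T(j0.1) = 0.713881 - 0.0169972j.
|T(j0.1)| = sqrt(Re² + Im²) = 0.7141.
20*log₁₀(0.7141) = -2.93 dB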